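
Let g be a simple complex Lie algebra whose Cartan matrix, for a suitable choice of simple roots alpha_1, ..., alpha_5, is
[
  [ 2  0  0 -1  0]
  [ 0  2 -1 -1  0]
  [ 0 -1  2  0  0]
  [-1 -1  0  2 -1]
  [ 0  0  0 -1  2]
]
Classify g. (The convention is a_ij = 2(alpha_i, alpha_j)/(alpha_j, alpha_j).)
The matrix has rank 5 with 2's on the diagonal. Reading the off-diagonal entries as Dynkin edges (a single edge where a_ij = a_ji = -1; a double or triple edge where a_ij * a_ji = 2 or 3), the diagram is a chain of 3 nodes with a fork of two nodes at one end (D_5). One simple-root ordering that puts it in standard form is (alpha_3, alpha_2, alpha_4, alpha_5, alpha_1). So the algebra is type D_5, i.e. so(10).

D_5 (so(10))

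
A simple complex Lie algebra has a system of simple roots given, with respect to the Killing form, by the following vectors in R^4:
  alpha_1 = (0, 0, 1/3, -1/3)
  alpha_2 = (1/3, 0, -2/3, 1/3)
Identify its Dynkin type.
Compute the Cartan integers a_ij = 2(alpha_i, alpha_j)/(alpha_j, alpha_j); the resulting 2x2 Cartan matrix is
[[2, -1], [-3, 2]].
The roots have two lengths (squared-length ratio 3:1); the short ones are alpha_{1}. The associated Dynkin diagram is two nodes joined by a triple edge (G_2), so the type is G_2.

G_2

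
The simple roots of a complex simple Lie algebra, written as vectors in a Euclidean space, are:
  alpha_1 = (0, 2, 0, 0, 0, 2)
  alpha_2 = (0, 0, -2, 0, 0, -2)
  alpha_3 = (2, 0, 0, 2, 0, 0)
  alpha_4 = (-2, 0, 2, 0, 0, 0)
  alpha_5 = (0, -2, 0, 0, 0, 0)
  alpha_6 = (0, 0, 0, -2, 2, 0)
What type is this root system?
Compute the Cartan integers a_ij = 2(alpha_i, alpha_j)/(alpha_j, alpha_j); the resulting 6x6 Cartan matrix is
[[2, -1, 0, 0, -2, 0], [-1, 2, 0, -1, 0, 0], [0, 0, 2, -1, 0, -1], [0, -1, -1, 2, 0, 0], [-1, 0, 0, 0, 2, 0], [0, 0, -1, 0, 0, 2]].
The roots have two lengths (squared-length ratio 2:1); the short ones are alpha_{5}. The associated Dynkin diagram is a chain of 6 nodes with a double edge at one end; the terminal node there is the unique short simple root (B_6), so the type is B_6 (the algebra so(13)).

B6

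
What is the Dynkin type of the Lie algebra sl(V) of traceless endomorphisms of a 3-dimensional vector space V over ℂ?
This is sl(3), which has dimension 3^2 - 1 = 8 and rank 3 - 1 = 2 (a Cartan subalgebra is the diagonal traceless matrices). In the classification of classical Lie algebras, the special linear algebra sl(n+1) has type A_n; here n = 2, so the Dynkin diagram is a chain of 2 nodes with single edges (A_2). Hence the type is A_2.

type A_2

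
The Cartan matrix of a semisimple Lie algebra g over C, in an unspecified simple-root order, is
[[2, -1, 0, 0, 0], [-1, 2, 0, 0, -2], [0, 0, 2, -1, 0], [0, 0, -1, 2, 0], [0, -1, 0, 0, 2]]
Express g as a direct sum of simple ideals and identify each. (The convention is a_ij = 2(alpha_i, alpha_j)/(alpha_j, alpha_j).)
The diagram associated to this matrix has two connected components: the simple roots {alpha_3, alpha_4} form a chain of 2 nodes with single edges (A_2), and {alpha_1, alpha_2, alpha_5} form a chain of 3 nodes with a double edge at one end; the terminal node there is the unique short simple root (B_3). A semisimple Lie algebra decomposes uniquely as the direct sum of simple ideals, one per connected component of its Dynkin diagram, so g ≅ A_2 ⊕ B_3 (dimension 8 + 21 = 29).

type A_2 + type B_3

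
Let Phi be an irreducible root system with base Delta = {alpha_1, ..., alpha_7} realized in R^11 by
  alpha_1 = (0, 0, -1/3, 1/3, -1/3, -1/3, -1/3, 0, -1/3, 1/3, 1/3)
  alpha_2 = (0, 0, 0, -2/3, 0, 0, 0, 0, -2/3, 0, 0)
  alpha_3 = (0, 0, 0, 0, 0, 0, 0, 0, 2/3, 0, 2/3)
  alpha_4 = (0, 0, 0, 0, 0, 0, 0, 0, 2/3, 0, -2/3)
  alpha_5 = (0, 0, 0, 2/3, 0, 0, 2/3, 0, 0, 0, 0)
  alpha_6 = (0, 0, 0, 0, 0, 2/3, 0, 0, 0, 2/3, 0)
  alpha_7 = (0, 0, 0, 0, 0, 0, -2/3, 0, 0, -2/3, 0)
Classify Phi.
Compute the Cartan integers a_ij = 2(alpha_i, alpha_j)/(alpha_j, alpha_j); the resulting 7x7 Cartan matrix is
[[2, 0, 0, -1, 0, 0, 0], [0, 2, -1, -1, -1, 0, 0], [0, -1, 2, 0, 0, 0, 0], [-1, -1, 0, 2, 0, 0, 0], [0, -1, 0, 0, 2, 0, -1], [0, 0, 0, 0, 0, 2, -1], [0, 0, 0, 0, -1, -1, 2]].
All simple roots have the same length, so the diagram is simply laced. The associated Dynkin diagram is a chain of 6 nodes with one extra node attached to the third node from one end (E_7), so the type is E_7.

E_7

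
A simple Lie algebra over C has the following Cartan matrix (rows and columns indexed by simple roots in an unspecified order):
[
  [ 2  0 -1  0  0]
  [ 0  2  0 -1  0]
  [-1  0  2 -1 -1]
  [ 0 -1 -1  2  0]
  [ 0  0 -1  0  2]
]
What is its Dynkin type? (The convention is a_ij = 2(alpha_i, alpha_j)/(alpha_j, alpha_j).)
The matrix has rank 5 with 2's on the diagonal. Reading the off-diagonal entries as Dynkin edges (a single edge where a_ij = a_ji = -1; a double or triple edge where a_ij * a_ji = 2 or 3), the diagram is a chain of 3 nodes with a fork of two nodes at one end (D_5). One simple-root ordering that puts it in standard form is (alpha_2, alpha_4, alpha_3, alpha_5, alpha_1). So the algebra is type D_5, i.e. so(10).

D_5 (so(10))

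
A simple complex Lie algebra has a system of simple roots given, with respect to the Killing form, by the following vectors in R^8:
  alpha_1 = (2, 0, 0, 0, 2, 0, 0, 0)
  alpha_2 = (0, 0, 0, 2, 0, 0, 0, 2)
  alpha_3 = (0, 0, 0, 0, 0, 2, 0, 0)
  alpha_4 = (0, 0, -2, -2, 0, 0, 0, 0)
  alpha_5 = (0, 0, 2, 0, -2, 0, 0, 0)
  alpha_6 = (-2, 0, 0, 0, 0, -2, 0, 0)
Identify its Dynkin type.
type B_6

Compute the Cartan integers a_ij = 2(alpha_i, alpha_j)/(alpha_j, alpha_j); the resulting 6x6 Cartan matrix is
[[2, 0, 0, 0, -1, -1], [0, 2, 0, -1, 0, 0], [0, 0, 2, 0, 0, -1], [0, -1, 0, 2, -1, 0], [-1, 0, 0, -1, 2, 0], [-1, 0, -2, 0, 0, 2]].
The roots have two lengths (squared-length ratio 2:1); the short ones are alpha_{3}. The associated Dynkin diagram is a chain of 6 nodes with a double edge at one end; the terminal node there is the unique short simple root (B_6), so the type is B_6 (the algebra so(13)).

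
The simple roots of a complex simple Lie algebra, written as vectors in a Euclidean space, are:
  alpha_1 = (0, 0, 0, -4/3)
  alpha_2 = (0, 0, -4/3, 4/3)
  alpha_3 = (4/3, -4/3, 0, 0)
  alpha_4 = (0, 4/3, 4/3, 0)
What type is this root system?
B4

Compute the Cartan integers a_ij = 2(alpha_i, alpha_j)/(alpha_j, alpha_j); the resulting 4x4 Cartan matrix is
[[2, -1, 0, 0], [-2, 2, 0, -1], [0, 0, 2, -1], [0, -1, -1, 2]].
The roots have two lengths (squared-length ratio 2:1); the short ones are alpha_{1}. The associated Dynkin diagram is a chain of 4 nodes with a double edge at one end; the terminal node there is the unique short simple root (B_4), so the type is B_4 (the algebra so(9)).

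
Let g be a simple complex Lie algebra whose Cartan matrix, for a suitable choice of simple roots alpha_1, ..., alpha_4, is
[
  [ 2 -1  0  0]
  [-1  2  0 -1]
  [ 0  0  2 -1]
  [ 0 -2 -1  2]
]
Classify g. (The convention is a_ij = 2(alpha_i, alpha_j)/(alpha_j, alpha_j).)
type F_4

The matrix has rank 4 with 2's on the diagonal. Reading the off-diagonal entries as Dynkin edges (a single edge where a_ij = a_ji = -1; a double or triple edge where a_ij * a_ji = 2 or 3), the diagram is a chain of 4 nodes with a double edge between the middle two (F_4). One simple-root ordering that puts it in standard form is (alpha_3, alpha_4, alpha_2, alpha_1). So the algebra is type F_4.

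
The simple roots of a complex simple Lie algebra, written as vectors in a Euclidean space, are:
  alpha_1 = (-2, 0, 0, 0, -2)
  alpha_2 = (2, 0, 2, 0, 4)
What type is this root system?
G_2

Compute the Cartan integers a_ij = 2(alpha_i, alpha_j)/(alpha_j, alpha_j); the resulting 2x2 Cartan matrix is
[[2, -1], [-3, 2]].
The roots have two lengths (squared-length ratio 3:1); the short ones are alpha_{1}. The associated Dynkin diagram is two nodes joined by a triple edge (G_2), so the type is G_2.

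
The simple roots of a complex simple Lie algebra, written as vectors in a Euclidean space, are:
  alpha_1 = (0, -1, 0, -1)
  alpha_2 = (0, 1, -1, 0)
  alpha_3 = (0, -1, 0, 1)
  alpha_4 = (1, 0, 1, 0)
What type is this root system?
D_4

Compute the Cartan integers a_ij = 2(alpha_i, alpha_j)/(alpha_j, alpha_j); the resulting 4x4 Cartan matrix is
[[2, -1, 0, 0], [-1, 2, -1, -1], [0, -1, 2, 0], [0, -1, 0, 2]].
All simple roots have the same length, so the diagram is simply laced. The associated Dynkin diagram is a chain of 2 nodes with a fork of two nodes at one end (D_4), so the type is D_4 (the algebra so(8)).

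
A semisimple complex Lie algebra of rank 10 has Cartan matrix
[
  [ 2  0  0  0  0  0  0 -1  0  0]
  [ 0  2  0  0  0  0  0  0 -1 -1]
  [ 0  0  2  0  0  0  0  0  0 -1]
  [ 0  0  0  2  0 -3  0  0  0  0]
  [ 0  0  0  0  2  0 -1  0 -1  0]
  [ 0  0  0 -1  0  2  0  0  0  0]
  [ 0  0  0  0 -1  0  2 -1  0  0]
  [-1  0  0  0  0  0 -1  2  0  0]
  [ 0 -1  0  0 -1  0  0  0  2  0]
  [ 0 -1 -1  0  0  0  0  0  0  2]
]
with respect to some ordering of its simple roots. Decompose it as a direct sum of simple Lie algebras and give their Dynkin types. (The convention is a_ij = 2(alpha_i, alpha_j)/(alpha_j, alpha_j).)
The diagram associated to this matrix has two connected components: the simple roots {alpha_1, alpha_2, alpha_3, alpha_5, alpha_7, alpha_8, alpha_9, alpha_10} form a chain of 8 nodes with single edges (A_8), and {alpha_4, alpha_6} form two nodes joined by a triple edge (G_2). A semisimple Lie algebra decomposes uniquely as the direct sum of simple ideals, one per connected component of its Dynkin diagram, so g ≅ A_8 ⊕ G_2 (dimension 80 + 14 = 94).

A_8 + G_2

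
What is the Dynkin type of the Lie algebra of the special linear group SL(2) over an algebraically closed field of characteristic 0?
A_1 (sl(2))

This is sl(2), which has dimension 2^2 - 1 = 3 and rank 2 - 1 = 1 (a Cartan subalgebra is the diagonal traceless matrices). In the classification of classical Lie algebras, the special linear algebra sl(n+1) has type A_n; here n = 1, so the Dynkin diagram is a chain of 1 nodes with single edges (A_1). Hence the type is A_1.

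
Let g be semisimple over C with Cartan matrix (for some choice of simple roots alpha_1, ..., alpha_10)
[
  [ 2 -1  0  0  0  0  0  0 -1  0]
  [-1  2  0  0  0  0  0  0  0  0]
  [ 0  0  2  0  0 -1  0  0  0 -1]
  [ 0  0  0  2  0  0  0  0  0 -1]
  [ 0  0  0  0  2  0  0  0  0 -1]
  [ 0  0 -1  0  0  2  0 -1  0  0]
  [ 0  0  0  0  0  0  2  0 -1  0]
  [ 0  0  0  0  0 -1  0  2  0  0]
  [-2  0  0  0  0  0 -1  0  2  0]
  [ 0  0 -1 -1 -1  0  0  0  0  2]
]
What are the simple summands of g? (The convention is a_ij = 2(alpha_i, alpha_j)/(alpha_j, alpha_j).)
type D_6 + type F_4

The diagram associated to this matrix has two connected components: the simple roots {alpha_3, alpha_4, alpha_5, alpha_6, alpha_8, alpha_10} form a chain of 4 nodes with a fork of two nodes at one end (D_6), and {alpha_1, alpha_2, alpha_7, alpha_9} form a chain of 4 nodes with a double edge between the middle two (F_4). A semisimple Lie algebra decomposes uniquely as the direct sum of simple ideals, one per connected component of its Dynkin diagram, so g ≅ D_6 ⊕ F_4 (dimension 66 + 52 = 118).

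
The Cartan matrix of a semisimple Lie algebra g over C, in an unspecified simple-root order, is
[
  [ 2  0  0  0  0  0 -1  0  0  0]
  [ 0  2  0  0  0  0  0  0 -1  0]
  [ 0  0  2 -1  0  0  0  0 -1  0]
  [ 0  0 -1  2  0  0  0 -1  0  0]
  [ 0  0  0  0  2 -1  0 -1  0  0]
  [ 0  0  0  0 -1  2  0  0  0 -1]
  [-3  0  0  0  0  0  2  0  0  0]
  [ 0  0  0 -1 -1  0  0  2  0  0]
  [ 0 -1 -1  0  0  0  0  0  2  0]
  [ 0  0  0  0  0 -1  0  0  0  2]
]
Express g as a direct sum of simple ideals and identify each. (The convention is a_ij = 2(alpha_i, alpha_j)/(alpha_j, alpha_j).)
The diagram associated to this matrix has two connected components: the simple roots {alpha_2, alpha_3, alpha_4, alpha_5, alpha_6, alpha_8, alpha_9, alpha_10} form a chain of 8 nodes with single edges (A_8), and {alpha_1, alpha_7} form two nodes joined by a triple edge (G_2). A semisimple Lie algebra decomposes uniquely as the direct sum of simple ideals, one per connected component of its Dynkin diagram, so g ≅ A_8 ⊕ G_2 (dimension 80 + 14 = 94).

A8 + G2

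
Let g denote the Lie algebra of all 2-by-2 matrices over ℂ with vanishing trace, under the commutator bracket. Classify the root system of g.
type A_1

This is sl(2), which has dimension 2^2 - 1 = 3 and rank 2 - 1 = 1 (a Cartan subalgebra is the diagonal traceless matrices). In the classification of classical Lie algebras, the special linear algebra sl(n+1) has type A_n; here n = 1, so the Dynkin diagram is a chain of 1 nodes with single edges (A_1). Hence the type is A_1.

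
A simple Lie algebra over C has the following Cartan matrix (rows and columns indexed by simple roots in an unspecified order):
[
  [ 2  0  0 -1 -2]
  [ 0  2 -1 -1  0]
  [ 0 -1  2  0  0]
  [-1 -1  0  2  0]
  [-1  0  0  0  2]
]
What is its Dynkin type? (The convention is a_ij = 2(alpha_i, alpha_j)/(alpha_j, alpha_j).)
B5

The matrix has rank 5 with 2's on the diagonal. Reading the off-diagonal entries as Dynkin edges (a single edge where a_ij = a_ji = -1; a double or triple edge where a_ij * a_ji = 2 or 3), the diagram is a chain of 5 nodes with a double edge at one end; the terminal node there is the unique short simple root (B_5). One simple-root ordering that puts it in standard form is (alpha_3, alpha_2, alpha_4, alpha_1, alpha_5). So the algebra is type B_5, i.e. so(11).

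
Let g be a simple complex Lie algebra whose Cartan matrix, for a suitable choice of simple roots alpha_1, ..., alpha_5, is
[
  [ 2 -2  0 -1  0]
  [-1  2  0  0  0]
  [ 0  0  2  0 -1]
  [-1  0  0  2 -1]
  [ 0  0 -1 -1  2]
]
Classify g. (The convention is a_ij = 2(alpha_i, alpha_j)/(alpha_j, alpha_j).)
The matrix has rank 5 with 2's on the diagonal. Reading the off-diagonal entries as Dynkin edges (a single edge where a_ij = a_ji = -1; a double or triple edge where a_ij * a_ji = 2 or 3), the diagram is a chain of 5 nodes with a double edge at one end; the terminal node there is the unique short simple root (B_5). One simple-root ordering that puts it in standard form is (alpha_3, alpha_5, alpha_4, alpha_1, alpha_2). So the algebra is type B_5, i.e. so(11).

B5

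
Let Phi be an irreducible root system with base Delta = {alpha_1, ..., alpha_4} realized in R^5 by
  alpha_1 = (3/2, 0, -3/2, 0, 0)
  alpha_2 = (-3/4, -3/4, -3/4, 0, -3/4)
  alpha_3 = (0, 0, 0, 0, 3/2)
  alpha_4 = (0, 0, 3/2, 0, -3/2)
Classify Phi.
Compute the Cartan integers a_ij = 2(alpha_i, alpha_j)/(alpha_j, alpha_j); the resulting 4x4 Cartan matrix is
[[2, 0, 0, -1], [0, 2, -1, 0], [0, -1, 2, -1], [-1, 0, -2, 2]].
The roots have two lengths (squared-length ratio 2:1); the short ones are alpha_{2,3}. The associated Dynkin diagram is a chain of 4 nodes with a double edge between the middle two (F_4), so the type is F_4.

type F_4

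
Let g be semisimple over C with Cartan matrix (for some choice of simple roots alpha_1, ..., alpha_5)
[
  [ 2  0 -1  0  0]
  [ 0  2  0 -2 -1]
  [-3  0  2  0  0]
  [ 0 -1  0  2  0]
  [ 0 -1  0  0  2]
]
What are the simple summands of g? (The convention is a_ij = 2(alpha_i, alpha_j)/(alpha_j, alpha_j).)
The diagram associated to this matrix has two connected components: the simple roots {alpha_2, alpha_4, alpha_5} form a chain of 3 nodes with a double edge at one end; the terminal node there is the unique short simple root (B_3), and {alpha_1, alpha_3} form two nodes joined by a triple edge (G_2). A semisimple Lie algebra decomposes uniquely as the direct sum of simple ideals, one per connected component of its Dynkin diagram, so g ≅ B_3 ⊕ G_2 (dimension 21 + 14 = 35).

B_3 ⊕ G_2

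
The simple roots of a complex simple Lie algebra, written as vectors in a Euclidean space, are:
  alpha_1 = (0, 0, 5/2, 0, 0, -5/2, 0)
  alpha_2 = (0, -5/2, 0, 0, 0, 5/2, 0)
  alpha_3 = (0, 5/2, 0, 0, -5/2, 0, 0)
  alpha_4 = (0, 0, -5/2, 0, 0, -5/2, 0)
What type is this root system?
D4

Compute the Cartan integers a_ij = 2(alpha_i, alpha_j)/(alpha_j, alpha_j); the resulting 4x4 Cartan matrix is
[[2, -1, 0, 0], [-1, 2, -1, -1], [0, -1, 2, 0], [0, -1, 0, 2]].
All simple roots have the same length, so the diagram is simply laced. The associated Dynkin diagram is a chain of 2 nodes with a fork of two nodes at one end (D_4), so the type is D_4 (the algebra so(8)).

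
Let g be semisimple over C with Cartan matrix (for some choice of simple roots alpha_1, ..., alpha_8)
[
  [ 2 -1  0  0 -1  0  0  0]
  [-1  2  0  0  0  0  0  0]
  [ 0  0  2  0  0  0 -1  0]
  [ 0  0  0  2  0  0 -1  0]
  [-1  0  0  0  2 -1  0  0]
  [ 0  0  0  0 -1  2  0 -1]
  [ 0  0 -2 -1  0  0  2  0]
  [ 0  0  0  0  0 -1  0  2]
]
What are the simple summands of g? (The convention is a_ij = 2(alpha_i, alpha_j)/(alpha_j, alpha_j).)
A_5 + B_3

The diagram associated to this matrix has two connected components: the simple roots {alpha_1, alpha_2, alpha_5, alpha_6, alpha_8} form a chain of 5 nodes with single edges (A_5), and {alpha_3, alpha_4, alpha_7} form a chain of 3 nodes with a double edge at one end; the terminal node there is the unique short simple root (B_3). A semisimple Lie algebra decomposes uniquely as the direct sum of simple ideals, one per connected component of its Dynkin diagram, so g ≅ A_5 ⊕ B_3 (dimension 35 + 21 = 56).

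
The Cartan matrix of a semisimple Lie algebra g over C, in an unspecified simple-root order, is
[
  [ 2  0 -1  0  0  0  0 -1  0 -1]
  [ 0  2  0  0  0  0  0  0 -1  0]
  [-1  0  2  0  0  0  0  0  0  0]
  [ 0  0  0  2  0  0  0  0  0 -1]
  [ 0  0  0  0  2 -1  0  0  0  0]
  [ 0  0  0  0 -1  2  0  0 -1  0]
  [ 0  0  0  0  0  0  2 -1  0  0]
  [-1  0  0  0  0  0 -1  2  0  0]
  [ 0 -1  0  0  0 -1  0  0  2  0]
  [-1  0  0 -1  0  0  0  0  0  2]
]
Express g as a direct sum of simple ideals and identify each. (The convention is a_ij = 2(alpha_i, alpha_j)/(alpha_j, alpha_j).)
A4 ⊕ E6

The diagram associated to this matrix has two connected components: the simple roots {alpha_2, alpha_5, alpha_6, alpha_9} form a chain of 4 nodes with single edges (A_4), and {alpha_1, alpha_3, alpha_4, alpha_7, alpha_8, alpha_10} form a chain of 5 nodes with one extra node attached to the third node from one end (E_6). A semisimple Lie algebra decomposes uniquely as the direct sum of simple ideals, one per connected component of its Dynkin diagram, so g ≅ A_4 ⊕ E_6 (dimension 24 + 78 = 102).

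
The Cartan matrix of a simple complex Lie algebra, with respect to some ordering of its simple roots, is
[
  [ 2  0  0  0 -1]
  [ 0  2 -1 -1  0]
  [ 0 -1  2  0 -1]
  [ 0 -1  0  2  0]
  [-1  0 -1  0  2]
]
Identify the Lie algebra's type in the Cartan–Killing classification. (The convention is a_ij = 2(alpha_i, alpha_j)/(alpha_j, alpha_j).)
type A_5

The matrix has rank 5 with 2's on the diagonal. Reading the off-diagonal entries as Dynkin edges (a single edge where a_ij = a_ji = -1; a double or triple edge where a_ij * a_ji = 2 or 3), the diagram is a chain of 5 nodes with single edges (A_5). One simple-root ordering that puts it in standard form is (alpha_4, alpha_2, alpha_3, alpha_5, alpha_1). So the algebra is type A_5, i.e. sl(6).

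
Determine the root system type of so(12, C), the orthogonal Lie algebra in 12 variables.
D_6 (so(12))

This is so(12) with 12 even, which has dimension 12(12-1)/2 = 66 and rank 12/2 = 6. In the classification of classical Lie algebras, the orthogonal algebra so(2n) in an even number of variables has type D_n; here n = 6, so the Dynkin diagram is a chain of 4 nodes with a fork of two nodes at one end (D_6). Hence the type is D_6.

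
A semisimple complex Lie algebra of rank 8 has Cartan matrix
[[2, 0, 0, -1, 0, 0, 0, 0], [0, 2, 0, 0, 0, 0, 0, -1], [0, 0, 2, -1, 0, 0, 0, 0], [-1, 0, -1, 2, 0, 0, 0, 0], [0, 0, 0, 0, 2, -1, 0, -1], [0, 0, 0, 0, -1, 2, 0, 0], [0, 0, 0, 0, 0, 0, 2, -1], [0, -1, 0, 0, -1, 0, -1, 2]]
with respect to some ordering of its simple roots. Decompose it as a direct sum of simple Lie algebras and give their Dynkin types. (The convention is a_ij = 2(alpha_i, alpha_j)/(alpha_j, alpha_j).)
A3 + D5

The diagram associated to this matrix has two connected components: the simple roots {alpha_1, alpha_3, alpha_4} form a chain of 3 nodes with single edges (A_3), and {alpha_2, alpha_5, alpha_6, alpha_7, alpha_8} form a chain of 3 nodes with a fork of two nodes at one end (D_5). A semisimple Lie algebra decomposes uniquely as the direct sum of simple ideals, one per connected component of its Dynkin diagram, so g ≅ A_3 ⊕ D_5 (dimension 15 + 45 = 60).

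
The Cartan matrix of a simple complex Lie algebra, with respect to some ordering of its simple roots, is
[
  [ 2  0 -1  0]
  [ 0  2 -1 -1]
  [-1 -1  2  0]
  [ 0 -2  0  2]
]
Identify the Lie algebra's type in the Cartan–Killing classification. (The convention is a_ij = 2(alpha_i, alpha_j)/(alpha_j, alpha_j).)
The matrix has rank 4 with 2's on the diagonal. Reading the off-diagonal entries as Dynkin edges (a single edge where a_ij = a_ji = -1; a double or triple edge where a_ij * a_ji = 2 or 3), the diagram is a chain of 4 nodes with a double edge at one end; the terminal node there is the unique long simple root (C_4). One simple-root ordering that puts it in standard form is (alpha_1, alpha_3, alpha_2, alpha_4). So the algebra is type C_4, i.e. sp(8).

type C_4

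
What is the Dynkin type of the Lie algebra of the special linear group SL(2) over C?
type A_1

This is sl(2), which has dimension 2^2 - 1 = 3 and rank 2 - 1 = 1 (a Cartan subalgebra is the diagonal traceless matrices). In the classification of classical Lie algebras, the special linear algebra sl(n+1) has type A_n; here n = 1, so the Dynkin diagram is a chain of 1 nodes with single edges (A_1). Hence the type is A_1.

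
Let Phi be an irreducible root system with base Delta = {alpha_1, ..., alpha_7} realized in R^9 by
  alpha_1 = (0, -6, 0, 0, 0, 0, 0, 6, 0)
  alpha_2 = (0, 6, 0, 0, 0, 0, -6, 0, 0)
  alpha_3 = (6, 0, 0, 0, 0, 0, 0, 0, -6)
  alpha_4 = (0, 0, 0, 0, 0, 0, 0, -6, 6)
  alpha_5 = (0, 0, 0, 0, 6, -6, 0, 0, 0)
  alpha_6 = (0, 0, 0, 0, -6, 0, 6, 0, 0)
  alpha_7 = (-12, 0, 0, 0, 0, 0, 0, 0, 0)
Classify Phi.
Compute the Cartan integers a_ij = 2(alpha_i, alpha_j)/(alpha_j, alpha_j); the resulting 7x7 Cartan matrix is
[[2, -1, 0, -1, 0, 0, 0], [-1, 2, 0, 0, 0, -1, 0], [0, 0, 2, -1, 0, 0, -1], [-1, 0, -1, 2, 0, 0, 0], [0, 0, 0, 0, 2, -1, 0], [0, -1, 0, 0, -1, 2, 0], [0, 0, -2, 0, 0, 0, 2]].
The roots have two lengths (squared-length ratio 2:1); the short ones are alpha_{1,2,3,4,5,6}. The associated Dynkin diagram is a chain of 7 nodes with a double edge at one end; the terminal node there is the unique long simple root (C_7), so the type is C_7 (the algebra sp(14)).

C7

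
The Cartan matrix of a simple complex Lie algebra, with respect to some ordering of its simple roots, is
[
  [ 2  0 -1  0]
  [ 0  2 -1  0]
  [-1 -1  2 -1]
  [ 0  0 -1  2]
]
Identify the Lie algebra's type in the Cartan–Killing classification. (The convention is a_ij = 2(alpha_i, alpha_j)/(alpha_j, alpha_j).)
The matrix has rank 4 with 2's on the diagonal. Reading the off-diagonal entries as Dynkin edges (a single edge where a_ij = a_ji = -1; a double or triple edge where a_ij * a_ji = 2 or 3), the diagram is a chain of 2 nodes with a fork of two nodes at one end (D_4). One simple-root ordering that puts it in standard form is (alpha_1, alpha_3, alpha_2, alpha_4). So the algebra is type D_4, i.e. so(8).

type D_4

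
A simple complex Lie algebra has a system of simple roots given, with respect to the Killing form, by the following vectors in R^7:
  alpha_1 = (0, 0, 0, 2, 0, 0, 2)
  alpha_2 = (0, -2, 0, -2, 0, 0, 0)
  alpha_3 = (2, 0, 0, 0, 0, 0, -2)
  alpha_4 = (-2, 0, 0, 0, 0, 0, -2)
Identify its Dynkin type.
Compute the Cartan integers a_ij = 2(alpha_i, alpha_j)/(alpha_j, alpha_j); the resulting 4x4 Cartan matrix is
[[2, -1, -1, -1], [-1, 2, 0, 0], [-1, 0, 2, 0], [-1, 0, 0, 2]].
All simple roots have the same length, so the diagram is simply laced. The associated Dynkin diagram is a chain of 2 nodes with a fork of two nodes at one end (D_4), so the type is D_4 (the algebra so(8)).

D_4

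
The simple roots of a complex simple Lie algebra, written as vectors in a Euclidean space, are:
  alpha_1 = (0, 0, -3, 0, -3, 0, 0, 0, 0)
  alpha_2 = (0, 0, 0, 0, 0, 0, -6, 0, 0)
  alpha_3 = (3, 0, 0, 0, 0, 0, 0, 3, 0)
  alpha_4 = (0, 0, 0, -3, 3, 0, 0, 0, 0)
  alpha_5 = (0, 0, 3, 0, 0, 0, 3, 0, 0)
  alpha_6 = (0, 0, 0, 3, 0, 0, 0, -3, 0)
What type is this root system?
C_6

Compute the Cartan integers a_ij = 2(alpha_i, alpha_j)/(alpha_j, alpha_j); the resulting 6x6 Cartan matrix is
[[2, 0, 0, -1, -1, 0], [0, 2, 0, 0, -2, 0], [0, 0, 2, 0, 0, -1], [-1, 0, 0, 2, 0, -1], [-1, -1, 0, 0, 2, 0], [0, 0, -1, -1, 0, 2]].
The roots have two lengths (squared-length ratio 2:1); the short ones are alpha_{1,3,4,5,6}. The associated Dynkin diagram is a chain of 6 nodes with a double edge at one end; the terminal node there is the unique long simple root (C_6), so the type is C_6 (the algebra sp(12)).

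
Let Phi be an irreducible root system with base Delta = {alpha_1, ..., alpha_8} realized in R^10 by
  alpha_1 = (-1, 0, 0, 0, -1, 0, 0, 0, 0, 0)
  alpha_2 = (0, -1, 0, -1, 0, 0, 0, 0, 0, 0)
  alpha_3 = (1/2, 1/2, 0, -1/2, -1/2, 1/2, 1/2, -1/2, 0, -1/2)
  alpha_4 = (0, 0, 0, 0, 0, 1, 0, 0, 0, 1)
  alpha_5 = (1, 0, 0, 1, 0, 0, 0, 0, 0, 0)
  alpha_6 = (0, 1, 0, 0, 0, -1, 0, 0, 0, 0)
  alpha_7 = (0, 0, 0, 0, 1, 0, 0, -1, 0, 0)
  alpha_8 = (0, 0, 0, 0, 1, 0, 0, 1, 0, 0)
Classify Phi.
Compute the Cartan integers a_ij = 2(alpha_i, alpha_j)/(alpha_j, alpha_j); the resulting 8x8 Cartan matrix is
[[2, 0, 0, 0, -1, 0, -1, -1], [0, 2, 0, 0, -1, -1, 0, 0], [0, 0, 2, 0, 0, 0, 0, -1], [0, 0, 0, 2, 0, -1, 0, 0], [-1, -1, 0, 0, 2, 0, 0, 0], [0, -1, 0, -1, 0, 2, 0, 0], [-1, 0, 0, 0, 0, 0, 2, 0], [-1, 0, -1, 0, 0, 0, 0, 2]].
All simple roots have the same length, so the diagram is simply laced. The associated Dynkin diagram is a chain of 7 nodes with one extra node attached to the third node from one end (E_8), so the type is E_8.

E_8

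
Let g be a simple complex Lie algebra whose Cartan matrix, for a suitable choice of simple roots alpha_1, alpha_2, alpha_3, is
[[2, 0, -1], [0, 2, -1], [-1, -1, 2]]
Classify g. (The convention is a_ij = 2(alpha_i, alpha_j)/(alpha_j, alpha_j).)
A_3

The matrix has rank 3 with 2's on the diagonal. Reading the off-diagonal entries as Dynkin edges (a single edge where a_ij = a_ji = -1; a double or triple edge where a_ij * a_ji = 2 or 3), the diagram is a chain of 3 nodes with single edges (A_3). One simple-root ordering that puts it in standard form is (alpha_2, alpha_3, alpha_1). So the algebra is type A_3, i.e. sl(4).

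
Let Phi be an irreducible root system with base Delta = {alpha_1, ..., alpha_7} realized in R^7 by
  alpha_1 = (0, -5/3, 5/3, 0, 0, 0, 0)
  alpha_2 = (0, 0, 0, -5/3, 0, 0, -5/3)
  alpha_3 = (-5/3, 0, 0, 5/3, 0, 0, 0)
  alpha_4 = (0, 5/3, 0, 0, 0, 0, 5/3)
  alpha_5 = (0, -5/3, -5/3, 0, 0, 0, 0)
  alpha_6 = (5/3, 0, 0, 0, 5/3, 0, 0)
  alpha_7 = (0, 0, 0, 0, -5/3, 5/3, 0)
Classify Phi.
D7

Compute the Cartan integers a_ij = 2(alpha_i, alpha_j)/(alpha_j, alpha_j); the resulting 7x7 Cartan matrix is
[[2, 0, 0, -1, 0, 0, 0], [0, 2, -1, -1, 0, 0, 0], [0, -1, 2, 0, 0, -1, 0], [-1, -1, 0, 2, -1, 0, 0], [0, 0, 0, -1, 2, 0, 0], [0, 0, -1, 0, 0, 2, -1], [0, 0, 0, 0, 0, -1, 2]].
All simple roots have the same length, so the diagram is simply laced. The associated Dynkin diagram is a chain of 5 nodes with a fork of two nodes at one end (D_7), so the type is D_7 (the algebra so(14)).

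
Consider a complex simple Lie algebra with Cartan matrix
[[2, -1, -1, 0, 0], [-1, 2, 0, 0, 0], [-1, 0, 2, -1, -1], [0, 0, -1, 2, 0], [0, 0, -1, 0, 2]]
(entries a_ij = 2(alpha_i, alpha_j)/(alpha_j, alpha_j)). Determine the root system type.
type D_5

The matrix has rank 5 with 2's on the diagonal. Reading the off-diagonal entries as Dynkin edges (a single edge where a_ij = a_ji = -1; a double or triple edge where a_ij * a_ji = 2 or 3), the diagram is a chain of 3 nodes with a fork of two nodes at one end (D_5). One simple-root ordering that puts it in standard form is (alpha_2, alpha_1, alpha_3, alpha_5, alpha_4). So the algebra is type D_5, i.e. so(10).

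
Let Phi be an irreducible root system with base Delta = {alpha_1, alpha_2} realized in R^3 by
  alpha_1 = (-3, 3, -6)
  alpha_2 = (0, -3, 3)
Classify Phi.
Compute the Cartan integers a_ij = 2(alpha_i, alpha_j)/(alpha_j, alpha_j); the resulting 2x2 Cartan matrix is
[[2, -3], [-1, 2]].
The roots have two lengths (squared-length ratio 3:1); the short ones are alpha_{2}. The associated Dynkin diagram is two nodes joined by a triple edge (G_2), so the type is G_2.

G_2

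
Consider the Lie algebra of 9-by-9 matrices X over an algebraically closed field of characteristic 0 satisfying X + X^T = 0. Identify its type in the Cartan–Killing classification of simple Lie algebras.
type B_4

This is so(9) with 9 odd, which has dimension 9(9-1)/2 = 36 and rank (9-1)/2 = 4. In the classification of classical Lie algebras, the orthogonal algebra so(2n+1) in an odd number of variables has type B_n; here n = 4, so the Dynkin diagram is a chain of 4 nodes with a double edge at one end; the terminal node there is the unique short simple root (B_4). Hence the type is B_4.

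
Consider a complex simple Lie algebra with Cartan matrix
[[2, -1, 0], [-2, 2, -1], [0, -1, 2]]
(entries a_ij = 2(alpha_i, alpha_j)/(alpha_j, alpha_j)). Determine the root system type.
The matrix has rank 3 with 2's on the diagonal. Reading the off-diagonal entries as Dynkin edges (a single edge where a_ij = a_ji = -1; a double or triple edge where a_ij * a_ji = 2 or 3), the diagram is a chain of 3 nodes with a double edge at one end; the terminal node there is the unique short simple root (B_3). One simple-root ordering that puts it in standard form is (alpha_3, alpha_2, alpha_1). So the algebra is type B_3, i.e. so(7).

B3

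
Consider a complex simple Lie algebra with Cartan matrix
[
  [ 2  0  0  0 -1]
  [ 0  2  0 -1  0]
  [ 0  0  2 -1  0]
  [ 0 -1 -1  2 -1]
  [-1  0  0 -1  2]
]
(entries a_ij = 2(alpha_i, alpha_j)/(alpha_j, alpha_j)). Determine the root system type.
D_5

The matrix has rank 5 with 2's on the diagonal. Reading the off-diagonal entries as Dynkin edges (a single edge where a_ij = a_ji = -1; a double or triple edge where a_ij * a_ji = 2 or 3), the diagram is a chain of 3 nodes with a fork of two nodes at one end (D_5). One simple-root ordering that puts it in standard form is (alpha_1, alpha_5, alpha_4, alpha_3, alpha_2). So the algebra is type D_5, i.e. so(10).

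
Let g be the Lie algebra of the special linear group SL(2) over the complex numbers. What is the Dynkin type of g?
This is sl(2), which has dimension 2^2 - 1 = 3 and rank 2 - 1 = 1 (a Cartan subalgebra is the diagonal traceless matrices). In the classification of classical Lie algebras, the special linear algebra sl(n+1) has type A_n; here n = 1, so the Dynkin diagram is a chain of 1 nodes with single edges (A_1). Hence the type is A_1.

A_1 (sl(2))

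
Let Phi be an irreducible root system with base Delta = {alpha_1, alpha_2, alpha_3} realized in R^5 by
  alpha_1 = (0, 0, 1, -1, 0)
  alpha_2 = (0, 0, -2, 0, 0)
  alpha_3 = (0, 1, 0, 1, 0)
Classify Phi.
C3

Compute the Cartan integers a_ij = 2(alpha_i, alpha_j)/(alpha_j, alpha_j); the resulting 3x3 Cartan matrix is
[[2, -1, -1], [-2, 2, 0], [-1, 0, 2]].
The roots have two lengths (squared-length ratio 2:1); the short ones are alpha_{1,3}. The associated Dynkin diagram is a chain of 3 nodes with a double edge at one end; the terminal node there is the unique long simple root (C_3), so the type is C_3 (the algebra sp(6)).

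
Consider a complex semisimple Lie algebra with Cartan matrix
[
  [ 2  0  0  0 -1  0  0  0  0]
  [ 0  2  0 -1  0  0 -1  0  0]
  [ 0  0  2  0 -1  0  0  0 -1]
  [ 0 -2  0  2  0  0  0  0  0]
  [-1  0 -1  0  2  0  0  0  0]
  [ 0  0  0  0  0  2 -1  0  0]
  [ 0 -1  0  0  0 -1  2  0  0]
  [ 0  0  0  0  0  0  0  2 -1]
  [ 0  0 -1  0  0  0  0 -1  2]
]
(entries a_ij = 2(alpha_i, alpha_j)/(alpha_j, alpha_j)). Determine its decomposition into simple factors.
The diagram associated to this matrix has two connected components: the simple roots {alpha_1, alpha_3, alpha_5, alpha_8, alpha_9} form a chain of 5 nodes with single edges (A_5), and {alpha_2, alpha_4, alpha_6, alpha_7} form a chain of 4 nodes with a double edge at one end; the terminal node there is the unique long simple root (C_4). A semisimple Lie algebra decomposes uniquely as the direct sum of simple ideals, one per connected component of its Dynkin diagram, so g ≅ A_5 ⊕ C_4 (dimension 35 + 36 = 71).

A5 ⊕ C4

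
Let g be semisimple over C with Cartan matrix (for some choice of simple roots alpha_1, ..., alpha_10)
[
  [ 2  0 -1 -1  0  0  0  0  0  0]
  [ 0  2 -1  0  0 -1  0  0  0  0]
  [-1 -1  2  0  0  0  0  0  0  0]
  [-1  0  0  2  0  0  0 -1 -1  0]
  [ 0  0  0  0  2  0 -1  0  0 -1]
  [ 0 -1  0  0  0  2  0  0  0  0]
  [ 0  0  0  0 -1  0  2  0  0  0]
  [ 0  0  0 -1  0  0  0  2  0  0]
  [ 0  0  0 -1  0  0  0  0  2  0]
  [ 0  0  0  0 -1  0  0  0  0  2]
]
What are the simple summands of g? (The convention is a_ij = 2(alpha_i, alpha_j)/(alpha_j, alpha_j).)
The diagram associated to this matrix has two connected components: the simple roots {alpha_5, alpha_7, alpha_10} form a chain of 3 nodes with single edges (A_3), and {alpha_1, alpha_2, alpha_3, alpha_4, alpha_6, alpha_8, alpha_9} form a chain of 5 nodes with a fork of two nodes at one end (D_7). A semisimple Lie algebra decomposes uniquely as the direct sum of simple ideals, one per connected component of its Dynkin diagram, so g ≅ A_3 ⊕ D_7 (dimension 15 + 91 = 106).

A3 ⊕ D7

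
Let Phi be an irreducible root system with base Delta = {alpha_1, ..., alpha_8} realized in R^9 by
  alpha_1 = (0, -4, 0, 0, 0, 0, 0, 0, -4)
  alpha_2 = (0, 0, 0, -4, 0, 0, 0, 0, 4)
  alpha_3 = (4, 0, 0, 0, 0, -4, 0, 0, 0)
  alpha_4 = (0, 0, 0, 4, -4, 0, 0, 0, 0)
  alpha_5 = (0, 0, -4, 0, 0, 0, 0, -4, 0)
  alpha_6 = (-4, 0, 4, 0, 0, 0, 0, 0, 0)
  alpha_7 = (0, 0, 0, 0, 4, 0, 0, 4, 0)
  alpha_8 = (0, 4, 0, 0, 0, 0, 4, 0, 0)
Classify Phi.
Compute the Cartan integers a_ij = 2(alpha_i, alpha_j)/(alpha_j, alpha_j); the resulting 8x8 Cartan matrix is
[[2, -1, 0, 0, 0, 0, 0, -1], [-1, 2, 0, -1, 0, 0, 0, 0], [0, 0, 2, 0, 0, -1, 0, 0], [0, -1, 0, 2, 0, 0, -1, 0], [0, 0, 0, 0, 2, -1, -1, 0], [0, 0, -1, 0, -1, 2, 0, 0], [0, 0, 0, -1, -1, 0, 2, 0], [-1, 0, 0, 0, 0, 0, 0, 2]].
All simple roots have the same length, so the diagram is simply laced. The associated Dynkin diagram is a chain of 8 nodes with single edges (A_8), so the type is A_8 (the algebra sl(9)).

A_8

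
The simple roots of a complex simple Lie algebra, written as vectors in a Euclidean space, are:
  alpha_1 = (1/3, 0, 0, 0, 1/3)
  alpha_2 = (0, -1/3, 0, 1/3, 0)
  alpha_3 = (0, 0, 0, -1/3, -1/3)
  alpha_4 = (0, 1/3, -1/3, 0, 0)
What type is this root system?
type A_4

Compute the Cartan integers a_ij = 2(alpha_i, alpha_j)/(alpha_j, alpha_j); the resulting 4x4 Cartan matrix is
[[2, 0, -1, 0], [0, 2, -1, -1], [-1, -1, 2, 0], [0, -1, 0, 2]].
All simple roots have the same length, so the diagram is simply laced. The associated Dynkin diagram is a chain of 4 nodes with single edges (A_4), so the type is A_4 (the algebra sl(5)).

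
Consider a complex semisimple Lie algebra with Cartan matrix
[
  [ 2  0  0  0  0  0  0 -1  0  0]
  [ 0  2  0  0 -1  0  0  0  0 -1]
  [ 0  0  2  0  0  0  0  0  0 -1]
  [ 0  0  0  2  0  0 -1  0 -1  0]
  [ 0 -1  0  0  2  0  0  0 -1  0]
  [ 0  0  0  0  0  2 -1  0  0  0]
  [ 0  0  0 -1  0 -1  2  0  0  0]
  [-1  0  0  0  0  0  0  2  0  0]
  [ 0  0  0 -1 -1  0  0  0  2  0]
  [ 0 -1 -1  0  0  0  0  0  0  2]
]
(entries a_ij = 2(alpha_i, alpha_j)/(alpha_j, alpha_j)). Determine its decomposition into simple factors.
The diagram associated to this matrix has two connected components: the simple roots {alpha_1, alpha_8} form a chain of 2 nodes with single edges (A_2), and {alpha_2, alpha_3, alpha_4, alpha_5, alpha_6, alpha_7, alpha_9, alpha_10} form a chain of 8 nodes with single edges (A_8). A semisimple Lie algebra decomposes uniquely as the direct sum of simple ideals, one per connected component of its Dynkin diagram, so g ≅ A_2 ⊕ A_8 (dimension 8 + 80 = 88).

A_2 (sl(3)) ⊕ A_8 (sl(9))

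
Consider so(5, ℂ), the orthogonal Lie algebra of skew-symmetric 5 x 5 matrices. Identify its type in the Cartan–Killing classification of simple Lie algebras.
B_2 (so(5))

This is so(5) with 5 odd, which has dimension 5(5-1)/2 = 10 and rank (5-1)/2 = 2. In the classification of classical Lie algebras, the orthogonal algebra so(2n+1) in an odd number of variables has type B_n; here n = 2, so the Dynkin diagram is a chain of 2 nodes with a double edge at one end; the terminal node there is the unique short simple root (B_2). Hence the type is B_2.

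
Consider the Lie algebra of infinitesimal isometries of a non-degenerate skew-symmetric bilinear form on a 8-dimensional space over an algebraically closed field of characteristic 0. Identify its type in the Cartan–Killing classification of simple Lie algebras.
C_4

This is sp(8), which has dimension 8(8+1)/2 = 36 and rank 8/2 = 4. In the classification of classical Lie algebras, the symplectic algebra sp(2n) has type C_n; here n = 4, so the Dynkin diagram is a chain of 4 nodes with a double edge at one end; the terminal node there is the unique long simple root (C_4). Hence the type is C_4.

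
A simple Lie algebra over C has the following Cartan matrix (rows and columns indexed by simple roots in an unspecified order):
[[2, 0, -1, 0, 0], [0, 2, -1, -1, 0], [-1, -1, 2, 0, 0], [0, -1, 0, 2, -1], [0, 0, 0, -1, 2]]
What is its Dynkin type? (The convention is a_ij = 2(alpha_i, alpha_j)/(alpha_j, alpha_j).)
A_5

The matrix has rank 5 with 2's on the diagonal. Reading the off-diagonal entries as Dynkin edges (a single edge where a_ij = a_ji = -1; a double or triple edge where a_ij * a_ji = 2 or 3), the diagram is a chain of 5 nodes with single edges (A_5). One simple-root ordering that puts it in standard form is (alpha_5, alpha_4, alpha_2, alpha_3, alpha_1). So the algebra is type A_5, i.e. sl(6).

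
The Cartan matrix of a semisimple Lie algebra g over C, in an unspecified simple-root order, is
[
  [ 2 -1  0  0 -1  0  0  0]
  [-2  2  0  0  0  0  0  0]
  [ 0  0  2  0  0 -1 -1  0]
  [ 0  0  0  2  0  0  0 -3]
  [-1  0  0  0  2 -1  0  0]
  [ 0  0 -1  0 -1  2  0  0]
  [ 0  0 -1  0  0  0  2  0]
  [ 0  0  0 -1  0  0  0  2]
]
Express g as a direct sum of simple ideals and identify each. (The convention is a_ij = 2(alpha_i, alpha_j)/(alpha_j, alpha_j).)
The diagram associated to this matrix has two connected components: the simple roots {alpha_1, alpha_2, alpha_3, alpha_5, alpha_6, alpha_7} form a chain of 6 nodes with a double edge at one end; the terminal node there is the unique long simple root (C_6), and {alpha_4, alpha_8} form two nodes joined by a triple edge (G_2). A semisimple Lie algebra decomposes uniquely as the direct sum of simple ideals, one per connected component of its Dynkin diagram, so g ≅ C_6 ⊕ G_2 (dimension 78 + 14 = 92).

C6 ⊕ G2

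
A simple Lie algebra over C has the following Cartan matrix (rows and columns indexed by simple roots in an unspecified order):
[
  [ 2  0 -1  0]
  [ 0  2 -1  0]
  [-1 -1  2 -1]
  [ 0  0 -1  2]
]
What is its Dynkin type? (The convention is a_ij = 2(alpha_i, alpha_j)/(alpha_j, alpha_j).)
D_4 (so(8))

The matrix has rank 4 with 2's on the diagonal. Reading the off-diagonal entries as Dynkin edges (a single edge where a_ij = a_ji = -1; a double or triple edge where a_ij * a_ji = 2 or 3), the diagram is a chain of 2 nodes with a fork of two nodes at one end (D_4). One simple-root ordering that puts it in standard form is (alpha_2, alpha_3, alpha_1, alpha_4). So the algebra is type D_4, i.e. so(8).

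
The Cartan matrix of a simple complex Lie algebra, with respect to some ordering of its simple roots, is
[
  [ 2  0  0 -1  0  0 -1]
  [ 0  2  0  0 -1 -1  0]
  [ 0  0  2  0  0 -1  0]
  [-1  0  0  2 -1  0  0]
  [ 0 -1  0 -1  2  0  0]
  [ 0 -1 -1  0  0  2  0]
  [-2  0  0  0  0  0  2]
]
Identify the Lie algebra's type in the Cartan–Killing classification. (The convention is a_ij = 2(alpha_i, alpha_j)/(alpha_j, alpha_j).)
C_7

The matrix has rank 7 with 2's on the diagonal. Reading the off-diagonal entries as Dynkin edges (a single edge where a_ij = a_ji = -1; a double or triple edge where a_ij * a_ji = 2 or 3), the diagram is a chain of 7 nodes with a double edge at one end; the terminal node there is the unique long simple root (C_7). One simple-root ordering that puts it in standard form is (alpha_3, alpha_6, alpha_2, alpha_5, alpha_4, alpha_1, alpha_7). So the algebra is type C_7, i.e. sp(14).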